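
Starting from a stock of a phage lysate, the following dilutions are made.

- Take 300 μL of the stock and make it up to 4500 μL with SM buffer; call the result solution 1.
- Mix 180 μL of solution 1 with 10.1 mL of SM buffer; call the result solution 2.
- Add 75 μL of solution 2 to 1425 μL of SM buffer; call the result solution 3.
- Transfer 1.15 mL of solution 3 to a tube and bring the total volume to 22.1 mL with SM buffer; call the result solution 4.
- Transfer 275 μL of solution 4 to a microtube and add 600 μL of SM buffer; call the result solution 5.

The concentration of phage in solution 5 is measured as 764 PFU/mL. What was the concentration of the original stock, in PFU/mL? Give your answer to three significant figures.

Step 1: 300 μL brought to 4500 μL → factor 4500/300 = 15
Step 2: 180 μL + 10.1 mL = 10280 μL total → factor 10280/180 = 57.111
Step 3: 75 μL + 1425 μL = 1500 μL total → factor 1500/75 = 20
Step 4: 1.15 mL brought to 22.1 mL → factor 22.1/1.15 = 19.217
Step 5: 275 μL + 600 μL = 875 μL total → factor 875/275 = 3.1818
Overall dilution factor = 15 × 57.111 × 20 × 19.217 × 3.1818 = 1.0476 × 10^6
Stock = 764 PFU/mL × 1.0476 × 10^6 = 8.00 × 10^8 PFU/mL

8.00 × 10^8 PFU/mL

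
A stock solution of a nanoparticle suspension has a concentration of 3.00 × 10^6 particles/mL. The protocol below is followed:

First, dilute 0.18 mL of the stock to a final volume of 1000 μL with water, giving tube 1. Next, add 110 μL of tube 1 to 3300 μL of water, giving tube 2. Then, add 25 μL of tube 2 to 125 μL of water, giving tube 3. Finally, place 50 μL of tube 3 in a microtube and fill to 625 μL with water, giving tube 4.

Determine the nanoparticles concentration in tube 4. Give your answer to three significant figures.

Step 1: 0.18 mL brought to 1000 μL → factor 1/0.18 = 5.5556
Step 2: 110 μL + 3300 μL = 3410 μL total → factor 3410/110 = 31
Step 3: 25 μL + 125 μL = 150 μL total → factor 150/25 = 6
Step 4: 50 μL brought to 625 μL → factor 625/50 = 12.5
Overall dilution factor = 5.5556 × 31 × 6 × 12.5 = 12917
Final = 3.00 × 10^6 particles/mL / 12917 = 232 particles/mL

232 particles/mL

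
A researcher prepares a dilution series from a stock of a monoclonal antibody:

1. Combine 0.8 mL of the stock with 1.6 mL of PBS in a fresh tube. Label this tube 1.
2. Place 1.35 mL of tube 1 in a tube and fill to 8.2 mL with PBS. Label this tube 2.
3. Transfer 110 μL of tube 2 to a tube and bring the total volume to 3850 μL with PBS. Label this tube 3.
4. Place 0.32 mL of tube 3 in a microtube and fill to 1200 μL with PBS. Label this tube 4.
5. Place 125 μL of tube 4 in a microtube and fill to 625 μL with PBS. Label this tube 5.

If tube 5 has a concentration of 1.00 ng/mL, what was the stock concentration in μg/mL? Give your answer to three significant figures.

12.0 μg/mL

Step 1: 0.8 mL + 1.6 mL = 2.4 mL total → factor 2.4/0.8 = 3
Step 2: 1.35 mL brought to 8.2 mL → factor 8.2/1.35 = 6.0741
Step 3: 110 μL brought to 3850 μL → factor 3850/110 = 35
Step 4: 0.32 mL brought to 1200 μL → factor 1.2/0.32 = 3.75
Step 5: 125 μL brought to 625 μL → factor 625/125 = 5
Overall dilution factor = 3 × 6.0741 × 35 × 3.75 × 5 = 11958
Stock = 1.00 ng/mL × 11958 = 1.196 × 10^4 ng/mL = 12.0 μg/mL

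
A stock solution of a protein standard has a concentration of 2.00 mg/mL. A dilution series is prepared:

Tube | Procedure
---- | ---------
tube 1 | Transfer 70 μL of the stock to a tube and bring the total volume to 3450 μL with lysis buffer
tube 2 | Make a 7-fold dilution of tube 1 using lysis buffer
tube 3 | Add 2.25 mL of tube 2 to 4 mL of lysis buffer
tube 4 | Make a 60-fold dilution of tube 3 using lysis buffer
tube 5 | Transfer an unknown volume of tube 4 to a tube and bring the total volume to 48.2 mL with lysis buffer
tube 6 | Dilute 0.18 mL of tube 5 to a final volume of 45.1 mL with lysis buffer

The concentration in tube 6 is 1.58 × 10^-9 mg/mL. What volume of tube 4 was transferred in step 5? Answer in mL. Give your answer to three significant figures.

0.549 mL

Step 1: 70 μL brought to 3450 μL → factor 3450/70 = 49.286
Step 2: 7-fold → factor 7
Step 3: 2.25 mL + 4 mL = 6.25 mL total → factor 6.25/2.25 = 2.7778
Step 4: 60-fold → factor 60
Step 5: v brought to 48.2 mL → factor = 48.2 mL/v
Step 6: 0.18 mL brought to 45.1 mL → factor 45.1/0.18 = 250.56
Product of known-step factors = 1.4407 × 10^7
Overall factor = 2.00 mg/mL / (1.58 × 10^-9 mg/mL) = 1.2658 × 10^9
Step-5 factor = 1.2658 × 10^9 / 1.4407 × 10^7 = 87.862
v = 48.2 mL / 87.862 = 0.549 mL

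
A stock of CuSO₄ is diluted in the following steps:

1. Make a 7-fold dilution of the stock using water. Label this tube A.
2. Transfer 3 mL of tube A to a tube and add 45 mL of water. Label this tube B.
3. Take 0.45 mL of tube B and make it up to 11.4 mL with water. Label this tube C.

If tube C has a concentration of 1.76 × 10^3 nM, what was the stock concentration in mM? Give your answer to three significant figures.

Step 1: 7-fold → factor 7
Step 2: 3 mL + 45 mL = 48 mL total → factor 48/3 = 16
Step 3: 0.45 mL brought to 11.4 mL → factor 11.4/0.45 = 25.333
Overall dilution factor = 7 × 16 × 25.333 = 2837.3
Stock = 1.76 × 10^3 nM × 2837.3 = 4.994 × 10^6 nM = 4.99 mM

4.99 mM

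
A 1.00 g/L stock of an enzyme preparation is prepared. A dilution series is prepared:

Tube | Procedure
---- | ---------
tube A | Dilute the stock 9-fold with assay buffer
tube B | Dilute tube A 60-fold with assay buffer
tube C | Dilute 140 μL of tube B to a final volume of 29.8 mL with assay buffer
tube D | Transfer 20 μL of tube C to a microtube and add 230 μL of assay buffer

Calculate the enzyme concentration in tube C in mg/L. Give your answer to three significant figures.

Step 1: 9-fold → factor 9
Step 2: 60-fold → factor 60
Step 3: 140 μL brought to 29.8 mL → factor 29800/140 = 212.86
Dilution factor through tube C = 9 × 60 × 212.86 = 1.1494 × 10^5
[tube C] = 1.00 g/L / 1.1494 × 10^5 = 8.700 × 10^-6 g/L = 0.00870 mg/L

0.00870 mg/L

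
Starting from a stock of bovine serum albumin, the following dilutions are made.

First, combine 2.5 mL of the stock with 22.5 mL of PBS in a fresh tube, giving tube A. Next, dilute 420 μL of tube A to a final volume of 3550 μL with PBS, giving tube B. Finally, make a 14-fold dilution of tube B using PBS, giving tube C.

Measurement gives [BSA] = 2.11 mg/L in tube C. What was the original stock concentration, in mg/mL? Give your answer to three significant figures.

2.50 mg/mL

Step 1: 2.5 mL + 22.5 mL = 25 mL total → factor 25/2.5 = 10
Step 2: 420 μL brought to 3550 μL → factor 3550/420 = 8.4524
Step 3: 14-fold → factor 14
Overall dilution factor = 10 × 8.4524 × 14 = 1183.3
Stock = 2.11 mg/L × 1183.3 = 2497 mg/L = 2.50 mg/mL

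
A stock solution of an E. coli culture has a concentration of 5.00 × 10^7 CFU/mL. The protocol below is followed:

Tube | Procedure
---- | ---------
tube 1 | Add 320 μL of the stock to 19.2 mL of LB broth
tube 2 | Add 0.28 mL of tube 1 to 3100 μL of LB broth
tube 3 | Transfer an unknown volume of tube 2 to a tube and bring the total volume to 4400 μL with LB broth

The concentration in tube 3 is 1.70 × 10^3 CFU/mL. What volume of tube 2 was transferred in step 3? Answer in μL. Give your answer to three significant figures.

Step 1: 320 μL + 19.2 mL = 19520 μL total → factor 19520/320 = 61
Step 2: 0.28 mL + 3100 μL = 3.38 mL total → factor 3.38/0.28 = 12.071
Step 3: v brought to 4400 μL → factor = 4400 μL/v
Product of known-step factors = 736.36
Overall factor = 5.00 × 10^7 CFU/mL / (1.70 × 10^3 CFU/mL) = 29412
Step-3 factor = 29412 / 736.36 = 39.942
v = 4400 μL / 39.942 = 110 μL

110 μL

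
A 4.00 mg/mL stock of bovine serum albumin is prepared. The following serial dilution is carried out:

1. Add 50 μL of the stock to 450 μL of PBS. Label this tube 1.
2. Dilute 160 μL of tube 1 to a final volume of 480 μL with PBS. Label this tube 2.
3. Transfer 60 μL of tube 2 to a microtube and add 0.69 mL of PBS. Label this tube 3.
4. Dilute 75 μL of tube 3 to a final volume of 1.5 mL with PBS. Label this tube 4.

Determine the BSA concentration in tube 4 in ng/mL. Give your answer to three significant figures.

Step 1: 50 μL + 450 μL = 500 μL total → factor 500/50 = 10
Step 2: 160 μL brought to 480 μL → factor 480/160 = 3
Step 3: 60 μL + 0.69 mL = 750 μL total → factor 750/60 = 12.5
Step 4: 75 μL brought to 1.5 mL → factor 1500/75 = 20
Overall dilution factor = 10 × 3 × 12.5 × 20 = 7500
Final = 4.00 mg/mL / 7500 = 0.0005333 mg/mL = 533 ng/mL

533 ng/mL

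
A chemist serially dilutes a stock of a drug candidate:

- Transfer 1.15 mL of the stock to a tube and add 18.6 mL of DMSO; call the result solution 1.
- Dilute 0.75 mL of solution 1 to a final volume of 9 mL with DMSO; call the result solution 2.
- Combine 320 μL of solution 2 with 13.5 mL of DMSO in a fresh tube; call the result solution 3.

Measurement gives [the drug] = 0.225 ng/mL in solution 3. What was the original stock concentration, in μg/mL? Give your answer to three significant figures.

2.00 μg/mL

Step 1: 1.15 mL + 18.6 mL = 19.75 mL total → factor 19.75/1.15 = 17.174
Step 2: 0.75 mL brought to 9 mL → factor 9/0.75 = 12
Step 3: 320 μL + 13.5 mL = 13820 μL total → factor 13820/320 = 43.188
Overall dilution factor = 17.174 × 12 × 43.188 = 8900.4
Stock = 0.225 ng/mL × 8900.4 = 2003 ng/mL = 2.00 μg/mL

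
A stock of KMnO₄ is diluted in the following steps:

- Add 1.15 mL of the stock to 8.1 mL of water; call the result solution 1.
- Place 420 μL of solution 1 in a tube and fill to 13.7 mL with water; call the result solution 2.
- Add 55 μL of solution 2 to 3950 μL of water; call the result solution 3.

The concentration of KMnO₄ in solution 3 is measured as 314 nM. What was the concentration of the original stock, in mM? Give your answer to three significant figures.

6.00 mM

Step 1: 1.15 mL + 8.1 mL = 9.25 mL total → factor 9.25/1.15 = 8.0435
Step 2: 420 μL brought to 13.7 mL → factor 13700/420 = 32.619
Step 3: 55 μL + 3950 μL = 4005 μL total → factor 4005/55 = 72.818
Overall dilution factor = 8.0435 × 32.619 × 72.818 = 19105
Stock = 314 nM × 19105 = 5.999 × 10^6 nM = 6.00 mM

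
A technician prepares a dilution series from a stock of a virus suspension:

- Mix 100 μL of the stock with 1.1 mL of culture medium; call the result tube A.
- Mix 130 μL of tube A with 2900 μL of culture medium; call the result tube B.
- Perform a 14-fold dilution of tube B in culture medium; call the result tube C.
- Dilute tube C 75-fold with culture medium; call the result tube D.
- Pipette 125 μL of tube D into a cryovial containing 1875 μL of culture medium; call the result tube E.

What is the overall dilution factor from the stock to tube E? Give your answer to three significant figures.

4.70 × 10^6

Step 1: 100 μL + 1.1 mL = 1200 μL total → factor 1200/100 = 12
Step 2: 130 μL + 2900 μL = 3030 μL total → factor 3030/130 = 23.308
Step 3: 14-fold → factor 14
Step 4: 75-fold → factor 75
Step 5: 125 μL + 1875 μL = 2000 μL total → factor 2000/125 = 16
Overall dilution factor = 12 × 23.308 × 14 × 75 × 16 = 4.6988 × 10^6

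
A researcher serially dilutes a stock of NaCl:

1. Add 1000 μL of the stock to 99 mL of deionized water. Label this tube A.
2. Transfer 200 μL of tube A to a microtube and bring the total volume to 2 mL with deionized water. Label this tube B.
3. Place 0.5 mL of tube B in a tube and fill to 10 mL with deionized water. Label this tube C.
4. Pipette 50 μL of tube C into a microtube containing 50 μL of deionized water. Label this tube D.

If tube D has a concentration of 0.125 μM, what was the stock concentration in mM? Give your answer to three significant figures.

Step 1: 1000 μL + 99 mL = 1 × 10^5 μL total → factor 1 × 10^5/1000 = 100
Step 2: 200 μL brought to 2 mL → factor 2000/200 = 10
Step 3: 0.5 mL brought to 10 mL → factor 10/0.5 = 20
Step 4: 50 μL + 50 μL = 100 μL total → factor 100/50 = 2
Overall dilution factor = 100 × 10 × 20 × 2 = 40000
Stock = 0.125 μM × 40000 = 5000 μM = 5.00 mM

5.00 mM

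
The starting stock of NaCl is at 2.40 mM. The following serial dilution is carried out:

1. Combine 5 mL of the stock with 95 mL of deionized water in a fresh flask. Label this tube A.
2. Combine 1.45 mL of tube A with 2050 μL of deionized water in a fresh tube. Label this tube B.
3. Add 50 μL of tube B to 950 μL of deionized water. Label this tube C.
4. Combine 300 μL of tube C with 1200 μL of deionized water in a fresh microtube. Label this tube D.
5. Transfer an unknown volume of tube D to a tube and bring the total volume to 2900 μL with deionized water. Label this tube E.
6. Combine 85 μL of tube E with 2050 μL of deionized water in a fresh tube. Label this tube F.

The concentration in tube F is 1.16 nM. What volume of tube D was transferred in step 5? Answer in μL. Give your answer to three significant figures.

Step 1: 5 mL + 95 mL = 100 mL total → factor 100/5 = 20
Step 2: 1.45 mL + 2050 μL = 3.5 mL total → factor 3.5/1.45 = 2.4138
Step 3: 50 μL + 950 μL = 1000 μL total → factor 1000/50 = 20
Step 4: 300 μL + 1200 μL = 1500 μL total → factor 1500/300 = 5
Step 5: v brought to 2900 μL → factor = 2900 μL/v
Step 6: 85 μL + 2050 μL = 2135 μL total → factor 2135/85 = 25.118
Product of known-step factors = 1.2126 × 10^5
Overall factor = 2.40 mM / (1.16 nM) = 2.069 × 10^6
Step-5 factor = 2.069 × 10^6 / 1.2126 × 10^5 = 17.063
v = 2900 μL / 17.063 = 170 μL

170 μL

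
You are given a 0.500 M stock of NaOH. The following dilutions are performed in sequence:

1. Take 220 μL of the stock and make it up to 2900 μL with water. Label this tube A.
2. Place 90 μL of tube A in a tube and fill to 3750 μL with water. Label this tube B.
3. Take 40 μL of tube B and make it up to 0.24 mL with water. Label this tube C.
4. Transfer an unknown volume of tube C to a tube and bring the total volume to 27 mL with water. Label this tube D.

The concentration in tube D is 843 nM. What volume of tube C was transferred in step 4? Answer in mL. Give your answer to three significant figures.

Step 1: 220 μL brought to 2900 μL → factor 2900/220 = 13.182
Step 2: 90 μL brought to 3750 μL → factor 3750/90 = 41.667
Step 3: 40 μL brought to 0.24 mL → factor 240/40 = 6
Step 4: v brought to 27 mL → factor = 27 mL/v
Product of known-step factors = 3295.5
Overall factor = 0.500 M / (843 nM) = 5.9312 × 10^5
Step-4 factor = 5.9312 × 10^5 / 3295.5 = 179.98
v = 27 mL / 179.98 = 0.150 mL

0.150 mL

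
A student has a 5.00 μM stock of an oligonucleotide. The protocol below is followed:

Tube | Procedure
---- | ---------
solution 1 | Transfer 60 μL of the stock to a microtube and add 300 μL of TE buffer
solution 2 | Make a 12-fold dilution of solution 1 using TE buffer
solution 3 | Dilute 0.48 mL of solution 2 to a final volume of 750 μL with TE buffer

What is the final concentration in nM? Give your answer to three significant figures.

Step 1: 60 μL + 300 μL = 360 μL total → factor 360/60 = 6
Step 2: 12-fold → factor 12
Step 3: 0.48 mL brought to 750 μL → factor 0.75/0.48 = 1.5625
Overall dilution factor = 6 × 12 × 1.5625 = 112.5
Final = 5.00 μM / 112.5 = 0.04444 μM = 44.4 nM

44.4 nM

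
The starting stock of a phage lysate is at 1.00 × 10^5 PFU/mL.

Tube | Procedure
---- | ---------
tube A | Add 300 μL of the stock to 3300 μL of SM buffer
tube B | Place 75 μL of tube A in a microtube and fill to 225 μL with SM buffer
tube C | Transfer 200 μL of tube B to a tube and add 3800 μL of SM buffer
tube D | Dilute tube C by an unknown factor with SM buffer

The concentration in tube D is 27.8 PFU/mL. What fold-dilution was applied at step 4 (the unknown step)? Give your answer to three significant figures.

Step 1: 300 μL + 3300 μL = 3600 μL total → factor 3600/300 = 12
Step 2: 75 μL brought to 225 μL → factor 225/75 = 3
Step 3: 200 μL + 3800 μL = 4000 μL total → factor 4000/200 = 20
Step 4: unknown factor x
Product of known-step factors = 720
Overall factor = 1.00 × 10^5 PFU/mL / (27.8 PFU/mL) = 3597.1
x = 3597.1 / 720 = 5.00

5.00-fold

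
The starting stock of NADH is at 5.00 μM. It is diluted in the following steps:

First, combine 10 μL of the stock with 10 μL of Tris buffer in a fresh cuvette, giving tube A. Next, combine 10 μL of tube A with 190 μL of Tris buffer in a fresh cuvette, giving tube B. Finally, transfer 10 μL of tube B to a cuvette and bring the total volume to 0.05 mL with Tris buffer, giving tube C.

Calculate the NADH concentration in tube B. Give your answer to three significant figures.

Step 1: 10 μL + 10 μL = 20 μL total → factor 20/10 = 2
Step 2: 10 μL + 190 μL = 200 μL total → factor 200/10 = 20
Dilution factor through tube B = 2 × 20 = 40
[tube B] = 5.00 μM / 40 = 0.125 μM

0.125 μM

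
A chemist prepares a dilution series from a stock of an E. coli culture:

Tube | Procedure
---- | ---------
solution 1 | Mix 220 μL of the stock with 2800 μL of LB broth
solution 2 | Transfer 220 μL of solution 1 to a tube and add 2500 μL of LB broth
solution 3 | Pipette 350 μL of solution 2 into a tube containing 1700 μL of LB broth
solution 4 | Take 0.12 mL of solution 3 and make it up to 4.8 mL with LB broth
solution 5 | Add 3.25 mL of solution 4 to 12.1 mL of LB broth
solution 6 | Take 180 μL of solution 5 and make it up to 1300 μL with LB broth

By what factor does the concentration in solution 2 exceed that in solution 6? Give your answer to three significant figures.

7.99 × 10^3

Step 1: 220 μL + 2800 μL = 3020 μL total → factor 3020/220 = 13.727
Step 2: 220 μL + 2500 μL = 2720 μL total → factor 2720/220 = 12.364
Step 3: 350 μL + 1700 μL = 2050 μL total → factor 2050/350 = 5.8571
Step 4: 0.12 mL brought to 4.8 mL → factor 4.8/0.12 = 40
Step 5: 3.25 mL + 12.1 mL = 15.35 mL total → factor 15.35/3.25 = 4.7231
Step 6: 180 μL brought to 1300 μL → factor 1300/180 = 7.2222
Dilution factor to solution 2 = 169.72; to solution 6 = 1.3564 × 10^6
[solution 2]/[solution 6] = (factor to solution 6)/(factor to solution 2) = 1.3564 × 10^6/169.72 = 7.99 × 10^3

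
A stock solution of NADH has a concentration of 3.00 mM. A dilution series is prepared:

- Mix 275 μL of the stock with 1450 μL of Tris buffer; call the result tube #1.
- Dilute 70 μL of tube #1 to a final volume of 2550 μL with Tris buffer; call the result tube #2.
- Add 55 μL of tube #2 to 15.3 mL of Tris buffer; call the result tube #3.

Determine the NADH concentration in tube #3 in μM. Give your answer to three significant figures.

Step 1: 275 μL + 1450 μL = 1725 μL total → factor 1725/275 = 6.2727
Step 2: 70 μL brought to 2550 μL → factor 2550/70 = 36.429
Step 3: 55 μL + 15.3 mL = 15355 μL total → factor 15355/55 = 279.18
Overall dilution factor = 6.2727 × 36.429 × 279.18 = 63795
Final = 3.00 mM / 63795 = 4.703 × 10^-5 mM = 0.0470 μM

0.0470 μM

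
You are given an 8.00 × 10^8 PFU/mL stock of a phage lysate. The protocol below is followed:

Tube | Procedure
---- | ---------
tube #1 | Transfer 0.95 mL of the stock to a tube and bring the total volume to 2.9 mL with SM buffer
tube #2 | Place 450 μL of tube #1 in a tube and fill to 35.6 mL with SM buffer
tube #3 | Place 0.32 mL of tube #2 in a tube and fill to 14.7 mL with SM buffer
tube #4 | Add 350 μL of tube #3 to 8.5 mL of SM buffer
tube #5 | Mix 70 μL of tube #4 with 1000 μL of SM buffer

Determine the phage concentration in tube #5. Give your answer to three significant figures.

Step 1: 0.95 mL brought to 2.9 mL → factor 2.9/0.95 = 3.0526
Step 2: 450 μL brought to 35.6 mL → factor 35600/450 = 79.111
Step 3: 0.32 mL brought to 14.7 mL → factor 14.7/0.32 = 45.938
Step 4: 350 μL + 8.5 mL = 8850 μL total → factor 8850/350 = 25.286
Step 5: 70 μL + 1000 μL = 1070 μL total → factor 1070/70 = 15.286
Overall dilution factor = 3.0526 × 79.111 × 45.938 × 25.286 × 15.286 = 4.2879 × 10^6
Final = 8.00 × 10^8 PFU/mL / 4.2879 × 10^6 = 187 PFU/mL

187 PFU/mL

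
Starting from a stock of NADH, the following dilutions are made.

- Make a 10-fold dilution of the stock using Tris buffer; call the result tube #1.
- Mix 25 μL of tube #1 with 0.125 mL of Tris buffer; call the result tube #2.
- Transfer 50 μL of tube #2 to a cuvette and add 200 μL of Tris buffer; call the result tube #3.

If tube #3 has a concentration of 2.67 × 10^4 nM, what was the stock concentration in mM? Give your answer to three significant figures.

Step 1: 10-fold → factor 10
Step 2: 25 μL + 0.125 mL = 150 μL total → factor 150/25 = 6
Step 3: 50 μL + 200 μL = 250 μL total → factor 250/50 = 5
Overall dilution factor = 10 × 6 × 5 = 300
Stock = 2.67 × 10^4 nM × 300 = 8.010 × 10^6 nM = 8.01 mM

8.01 mM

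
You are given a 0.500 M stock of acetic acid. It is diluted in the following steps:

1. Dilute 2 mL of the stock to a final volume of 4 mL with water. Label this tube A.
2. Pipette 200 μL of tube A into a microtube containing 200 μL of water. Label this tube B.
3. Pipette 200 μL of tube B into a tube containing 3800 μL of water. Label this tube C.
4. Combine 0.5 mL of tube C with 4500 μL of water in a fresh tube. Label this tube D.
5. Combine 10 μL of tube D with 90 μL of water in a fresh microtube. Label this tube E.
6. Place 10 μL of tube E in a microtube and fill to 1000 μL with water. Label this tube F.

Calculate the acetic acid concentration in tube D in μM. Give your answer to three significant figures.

625 μM

Step 1: 2 mL brought to 4 mL → factor 4/2 = 2
Step 2: 200 μL + 200 μL = 400 μL total → factor 400/200 = 2
Step 3: 200 μL + 3800 μL = 4000 μL total → factor 4000/200 = 20
Step 4: 0.5 mL + 4500 μL = 5 mL total → factor 5/0.5 = 10
Dilution factor through tube D = 2 × 2 × 20 × 10 = 800
[tube D] = 0.500 M / 800 = 0.0006250 M = 625 μM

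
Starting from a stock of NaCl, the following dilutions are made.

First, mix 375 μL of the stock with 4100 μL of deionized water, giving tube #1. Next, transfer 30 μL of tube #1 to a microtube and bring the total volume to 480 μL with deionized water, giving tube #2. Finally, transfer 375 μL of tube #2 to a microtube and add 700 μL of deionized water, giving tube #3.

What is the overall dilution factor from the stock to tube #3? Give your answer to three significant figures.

547

Step 1: 375 μL + 4100 μL = 4475 μL total → factor 4475/375 = 11.933
Step 2: 30 μL brought to 480 μL → factor 480/30 = 16
Step 3: 375 μL + 700 μL = 1075 μL total → factor 1075/375 = 2.8667
Overall dilution factor = 11.933 × 16 × 2.8667 = 547.34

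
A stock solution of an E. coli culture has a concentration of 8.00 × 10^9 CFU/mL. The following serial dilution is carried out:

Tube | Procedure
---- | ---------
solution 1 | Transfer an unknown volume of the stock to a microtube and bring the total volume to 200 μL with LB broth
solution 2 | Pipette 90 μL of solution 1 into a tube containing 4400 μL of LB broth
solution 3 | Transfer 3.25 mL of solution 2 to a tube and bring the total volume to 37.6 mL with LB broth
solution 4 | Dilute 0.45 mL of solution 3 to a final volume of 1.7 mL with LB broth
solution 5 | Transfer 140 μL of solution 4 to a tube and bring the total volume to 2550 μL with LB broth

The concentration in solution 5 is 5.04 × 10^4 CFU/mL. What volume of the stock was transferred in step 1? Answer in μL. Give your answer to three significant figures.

50.0 μL

Step 1: v brought to 200 μL → factor = 200 μL/v
Step 2: 90 μL + 4400 μL = 4490 μL total → factor 4490/90 = 49.889
Step 3: 3.25 mL brought to 37.6 mL → factor 37.6/3.25 = 11.569
Step 4: 0.45 mL brought to 1.7 mL → factor 1.7/0.45 = 3.7778
Step 5: 140 μL brought to 2550 μL → factor 2550/140 = 18.214
Product of known-step factors = 39715
Overall factor = 8.00 × 10^9 CFU/mL / (5.04 × 10^4 CFU/mL) = 1.5873 × 10^5
Step-1 factor = 1.5873 × 10^5 / 39715 = 3.9967
v = 200 μL / 3.9967 = 50.0 μL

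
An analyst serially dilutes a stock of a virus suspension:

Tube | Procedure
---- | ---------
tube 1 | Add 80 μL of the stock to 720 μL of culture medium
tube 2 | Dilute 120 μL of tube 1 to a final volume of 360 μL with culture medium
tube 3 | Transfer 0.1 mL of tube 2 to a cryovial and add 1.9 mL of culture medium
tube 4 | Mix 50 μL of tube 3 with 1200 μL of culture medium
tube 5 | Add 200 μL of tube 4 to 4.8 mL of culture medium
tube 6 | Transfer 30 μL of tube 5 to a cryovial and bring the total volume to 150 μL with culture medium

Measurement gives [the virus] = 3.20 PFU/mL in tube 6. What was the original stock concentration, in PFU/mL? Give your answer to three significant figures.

Step 1: 80 μL + 720 μL = 800 μL total → factor 800/80 = 10
Step 2: 120 μL brought to 360 μL → factor 360/120 = 3
Step 3: 0.1 mL + 1.9 mL = 2 mL total → factor 2/0.1 = 20
Step 4: 50 μL + 1200 μL = 1250 μL total → factor 1250/50 = 25
Step 5: 200 μL + 4.8 mL = 5000 μL total → factor 5000/200 = 25
Step 6: 30 μL brought to 150 μL → factor 150/30 = 5
Overall dilution factor = 10 × 3 × 20 × 25 × 25 × 5 = 1.875 × 10^6
Stock = 3.20 PFU/mL × 1.875 × 10^6 = 6.00 × 10^6 PFU/mL

6.00 × 10^6 PFU/mL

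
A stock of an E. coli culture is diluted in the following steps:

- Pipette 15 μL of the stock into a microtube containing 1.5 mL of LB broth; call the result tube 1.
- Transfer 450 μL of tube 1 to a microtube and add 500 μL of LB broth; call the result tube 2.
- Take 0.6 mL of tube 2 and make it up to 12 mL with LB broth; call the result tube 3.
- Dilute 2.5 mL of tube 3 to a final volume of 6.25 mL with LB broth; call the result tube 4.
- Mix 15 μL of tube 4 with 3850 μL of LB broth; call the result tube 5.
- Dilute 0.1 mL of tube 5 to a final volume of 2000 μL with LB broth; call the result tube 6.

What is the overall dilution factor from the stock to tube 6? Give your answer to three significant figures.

5.49 × 10^7

Step 1: 15 μL + 1.5 mL = 1515 μL total → factor 1515/15 = 101
Step 2: 450 μL + 500 μL = 950 μL total → factor 950/450 = 2.1111
Step 3: 0.6 mL brought to 12 mL → factor 12/0.6 = 20
Step 4: 2.5 mL brought to 6.25 mL → factor 6.25/2.5 = 2.5
Step 5: 15 μL + 3850 μL = 3865 μL total → factor 3865/15 = 257.67
Step 6: 0.1 mL brought to 2000 μL → factor 2/0.1 = 20
Overall dilution factor = 101 × 2.1111 × 20 × 2.5 × 257.67 × 20 = 5.494 × 10^7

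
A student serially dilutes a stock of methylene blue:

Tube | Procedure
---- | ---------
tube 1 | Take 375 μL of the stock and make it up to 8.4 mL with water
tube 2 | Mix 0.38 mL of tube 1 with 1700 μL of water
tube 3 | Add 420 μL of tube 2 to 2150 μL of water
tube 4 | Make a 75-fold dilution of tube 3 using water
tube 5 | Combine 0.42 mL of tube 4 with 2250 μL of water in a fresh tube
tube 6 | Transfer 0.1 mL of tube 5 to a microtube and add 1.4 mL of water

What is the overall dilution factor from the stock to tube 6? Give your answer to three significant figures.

5.37 × 10^6

Step 1: 375 μL brought to 8.4 mL → factor 8400/375 = 22.4
Step 2: 0.38 mL + 1700 μL = 2.08 mL total → factor 2.08/0.38 = 5.4737
Step 3: 420 μL + 2150 μL = 2570 μL total → factor 2570/420 = 6.119
Step 4: 75-fold → factor 75
Step 5: 0.42 mL + 2250 μL = 2.67 mL total → factor 2.67/0.42 = 6.3571
Step 6: 0.1 mL + 1.4 mL = 1.5 mL total → factor 1.5/0.1 = 15
Overall dilution factor = 22.4 × 5.4737 × 6.119 × 75 × 6.3571 × 15 = 5.3657 × 10^6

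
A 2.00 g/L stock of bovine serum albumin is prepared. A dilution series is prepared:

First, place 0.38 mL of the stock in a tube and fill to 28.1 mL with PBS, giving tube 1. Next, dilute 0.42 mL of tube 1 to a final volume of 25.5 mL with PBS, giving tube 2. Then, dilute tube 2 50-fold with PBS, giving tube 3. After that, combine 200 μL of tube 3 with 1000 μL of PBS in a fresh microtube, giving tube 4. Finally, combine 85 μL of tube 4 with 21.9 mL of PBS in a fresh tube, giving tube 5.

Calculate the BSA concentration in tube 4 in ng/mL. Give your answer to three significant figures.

Step 1: 0.38 mL brought to 28.1 mL → factor 28.1/0.38 = 73.947
Step 2: 0.42 mL brought to 25.5 mL → factor 25.5/0.42 = 60.714
Step 3: 50-fold → factor 50
Step 4: 200 μL + 1000 μL = 1200 μL total → factor 1200/200 = 6
Dilution factor through tube 4 = 73.947 × 60.714 × 50 × 6 = 1.3469 × 10^6
[tube 4] = 2.00 g/L / 1.3469 × 10^6 = 1.485 × 10^-6 g/L = 1.48 ng/mL

1.48 ng/mL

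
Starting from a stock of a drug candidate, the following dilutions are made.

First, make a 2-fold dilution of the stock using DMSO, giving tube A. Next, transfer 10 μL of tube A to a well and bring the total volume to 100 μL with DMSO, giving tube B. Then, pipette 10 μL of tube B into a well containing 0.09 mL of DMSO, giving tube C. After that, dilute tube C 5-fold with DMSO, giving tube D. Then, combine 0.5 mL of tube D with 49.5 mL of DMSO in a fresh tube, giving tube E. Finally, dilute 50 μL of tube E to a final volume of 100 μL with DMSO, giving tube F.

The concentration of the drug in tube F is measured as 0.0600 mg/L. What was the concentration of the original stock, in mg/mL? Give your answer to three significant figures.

Step 1: 2-fold → factor 2
Step 2: 10 μL brought to 100 μL → factor 100/10 = 10
Step 3: 10 μL + 0.09 mL = 100 μL total → factor 100/10 = 10
Step 4: 5-fold → factor 5
Step 5: 0.5 mL + 49.5 mL = 50 mL total → factor 50/0.5 = 100
Step 6: 50 μL brought to 100 μL → factor 100/50 = 2
Overall dilution factor = 2 × 10 × 10 × 5 × 100 × 2 = 2 × 10^5
Stock = 0.0600 mg/L × 2 × 10^5 = 1.200 × 10^4 mg/L = 12.0 mg/mL

12.0 mg/mL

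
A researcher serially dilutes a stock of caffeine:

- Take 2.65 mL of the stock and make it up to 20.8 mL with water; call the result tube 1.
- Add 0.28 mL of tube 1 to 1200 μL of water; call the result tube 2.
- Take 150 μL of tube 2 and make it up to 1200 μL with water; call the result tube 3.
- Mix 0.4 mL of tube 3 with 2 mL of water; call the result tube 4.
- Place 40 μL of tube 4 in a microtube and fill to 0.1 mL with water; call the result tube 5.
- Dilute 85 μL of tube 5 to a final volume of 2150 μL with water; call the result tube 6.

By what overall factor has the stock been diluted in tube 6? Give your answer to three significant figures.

1.26 × 10^5

Step 1: 2.65 mL brought to 20.8 mL → factor 20.8/2.65 = 7.8491
Step 2: 0.28 mL + 1200 μL = 1.48 mL total → factor 1.48/0.28 = 5.2857
Step 3: 150 μL brought to 1200 μL → factor 1200/150 = 8
Step 4: 0.4 mL + 2 mL = 2.4 mL total → factor 2.4/0.4 = 6
Step 5: 40 μL brought to 0.1 mL → factor 100/40 = 2.5
Step 6: 85 μL brought to 2150 μL → factor 2150/85 = 25.294
Overall dilution factor = 7.8491 × 5.2857 × 8 × 6 × 2.5 × 25.294 = 1.2593 × 10^5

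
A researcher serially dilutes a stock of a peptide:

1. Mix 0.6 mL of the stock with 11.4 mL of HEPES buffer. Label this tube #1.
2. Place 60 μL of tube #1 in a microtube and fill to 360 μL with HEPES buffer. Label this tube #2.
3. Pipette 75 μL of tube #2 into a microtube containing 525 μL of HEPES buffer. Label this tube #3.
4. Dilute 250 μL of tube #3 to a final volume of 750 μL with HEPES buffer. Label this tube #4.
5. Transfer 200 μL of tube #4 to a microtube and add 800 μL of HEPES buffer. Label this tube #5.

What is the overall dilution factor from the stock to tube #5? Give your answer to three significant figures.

1.44 × 10^4

Step 1: 0.6 mL + 11.4 mL = 12 mL total → factor 12/0.6 = 20
Step 2: 60 μL brought to 360 μL → factor 360/60 = 6
Step 3: 75 μL + 525 μL = 600 μL total → factor 600/75 = 8
Step 4: 250 μL brought to 750 μL → factor 750/250 = 3
Step 5: 200 μL + 800 μL = 1000 μL total → factor 1000/200 = 5
Overall dilution factor = 20 × 6 × 8 × 3 × 5 = 14400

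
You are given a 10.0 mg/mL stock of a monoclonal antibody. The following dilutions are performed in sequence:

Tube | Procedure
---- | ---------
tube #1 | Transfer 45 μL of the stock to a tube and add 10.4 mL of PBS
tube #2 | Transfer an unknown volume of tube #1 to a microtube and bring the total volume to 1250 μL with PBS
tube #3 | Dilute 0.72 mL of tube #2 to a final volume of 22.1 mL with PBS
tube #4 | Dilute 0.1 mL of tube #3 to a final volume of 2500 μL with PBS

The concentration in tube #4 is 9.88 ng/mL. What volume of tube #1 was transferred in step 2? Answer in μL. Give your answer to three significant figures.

Step 1: 45 μL + 10.4 mL = 10445 μL total → factor 10445/45 = 232.11
Step 2: v brought to 1250 μL → factor = 1250 μL/v
Step 3: 0.72 mL brought to 22.1 mL → factor 22.1/0.72 = 30.694
Step 4: 0.1 mL brought to 2500 μL → factor 2.5/0.1 = 25
Product of known-step factors = 1.7811 × 10^5
Overall factor = 10.0 mg/mL / (9.88 ng/mL) = 1.0121 × 10^6
Step-2 factor = 1.0121 × 10^6 / 1.7811 × 10^5 = 5.6826
v = 1250 μL / 5.6826 = 220 μL

220 μL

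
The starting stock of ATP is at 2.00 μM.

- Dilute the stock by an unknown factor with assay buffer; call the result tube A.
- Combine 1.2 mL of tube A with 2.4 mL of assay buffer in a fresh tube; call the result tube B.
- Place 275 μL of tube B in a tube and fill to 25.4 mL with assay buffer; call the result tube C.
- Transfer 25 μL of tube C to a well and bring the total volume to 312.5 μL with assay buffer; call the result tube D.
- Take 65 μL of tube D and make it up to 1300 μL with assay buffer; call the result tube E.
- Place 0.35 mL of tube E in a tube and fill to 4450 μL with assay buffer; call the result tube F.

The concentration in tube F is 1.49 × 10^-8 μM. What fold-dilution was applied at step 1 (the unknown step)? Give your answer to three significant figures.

Step 1: unknown factor x
Step 2: 1.2 mL + 2.4 mL = 3.6 mL total → factor 3.6/1.2 = 3
Step 3: 275 μL brought to 25.4 mL → factor 25400/275 = 92.364
Step 4: 25 μL brought to 312.5 μL → factor 312.5/25 = 12.5
Step 5: 65 μL brought to 1300 μL → factor 1300/65 = 20
Step 6: 0.35 mL brought to 4450 μL → factor 4.45/0.35 = 12.714
Product of known-step factors = 8.8075 × 10^5
Overall factor = 2.00 μM / (1.49 × 10^-8 μM) = 1.3423 × 10^8
x = 1.3423 × 10^8 / 8.8075 × 10^5 = 152

152-fold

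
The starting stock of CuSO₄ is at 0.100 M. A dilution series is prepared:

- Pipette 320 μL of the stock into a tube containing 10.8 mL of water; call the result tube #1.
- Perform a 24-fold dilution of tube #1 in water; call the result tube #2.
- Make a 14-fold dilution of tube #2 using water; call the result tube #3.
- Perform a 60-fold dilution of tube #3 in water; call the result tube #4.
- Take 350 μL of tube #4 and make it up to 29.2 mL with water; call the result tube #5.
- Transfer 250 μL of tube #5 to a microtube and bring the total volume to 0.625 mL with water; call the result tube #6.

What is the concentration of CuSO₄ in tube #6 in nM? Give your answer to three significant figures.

Step 1: 320 μL + 10.8 mL = 11120 μL total → factor 11120/320 = 34.75
Step 2: 24-fold → factor 24
Step 3: 14-fold → factor 14
Step 4: 60-fold → factor 60
Step 5: 350 μL brought to 29.2 mL → factor 29200/350 = 83.429
Step 6: 250 μL brought to 0.625 mL → factor 625/250 = 2.5
Overall dilution factor = 34.75 × 24 × 14 × 60 × 83.429 × 2.5 = 1.4612 × 10^8
Final = 0.100 M / 1.4612 × 10^8 = 6.844 × 10^-10 M = 0.684 nM

0.684 nM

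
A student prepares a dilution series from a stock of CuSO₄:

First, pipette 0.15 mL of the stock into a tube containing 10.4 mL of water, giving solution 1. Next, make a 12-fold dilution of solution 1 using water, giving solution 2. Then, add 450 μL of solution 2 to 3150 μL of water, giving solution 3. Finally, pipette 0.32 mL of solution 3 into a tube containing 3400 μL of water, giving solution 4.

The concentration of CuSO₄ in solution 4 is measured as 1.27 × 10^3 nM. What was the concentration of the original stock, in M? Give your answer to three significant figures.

Step 1: 0.15 mL + 10.4 mL = 10.55 mL total → factor 10.55/0.15 = 70.333
Step 2: 12-fold → factor 12
Step 3: 450 μL + 3150 μL = 3600 μL total → factor 3600/450 = 8
Step 4: 0.32 mL + 3400 μL = 3.72 mL total → factor 3.72/0.32 = 11.625
Overall dilution factor = 70.333 × 12 × 8 × 11.625 = 78492
Stock = 1.27 × 10^3 nM × 78492 = 9.968 × 10^7 nM = 0.0997 M

0.0997 M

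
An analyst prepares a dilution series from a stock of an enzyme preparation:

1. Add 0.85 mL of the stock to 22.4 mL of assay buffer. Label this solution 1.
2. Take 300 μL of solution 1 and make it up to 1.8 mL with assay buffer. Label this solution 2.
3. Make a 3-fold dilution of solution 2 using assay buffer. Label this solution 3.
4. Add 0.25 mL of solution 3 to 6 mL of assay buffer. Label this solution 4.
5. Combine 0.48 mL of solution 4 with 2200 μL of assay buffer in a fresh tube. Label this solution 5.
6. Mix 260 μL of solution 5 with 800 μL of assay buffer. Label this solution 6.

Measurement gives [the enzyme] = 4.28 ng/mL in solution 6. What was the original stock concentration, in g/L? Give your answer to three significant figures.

Step 1: 0.85 mL + 22.4 mL = 23.25 mL total → factor 23.25/0.85 = 27.353
Step 2: 300 μL brought to 1.8 mL → factor 1800/300 = 6
Step 3: 3-fold → factor 3
Step 4: 0.25 mL + 6 mL = 6.25 mL total → factor 6.25/0.25 = 25
Step 5: 0.48 mL + 2200 μL = 2.68 mL total → factor 2.68/0.48 = 5.5833
Step 6: 260 μL + 800 μL = 1060 μL total → factor 1060/260 = 4.0769
Overall dilution factor = 27.353 × 6 × 3 × 25 × 5.5833 × 4.0769 = 2.8018 × 10^5
Stock = 4.28 ng/mL × 2.8018 × 10^5 = 1.199 × 10^6 ng/mL = 1.20 g/L

1.20 g/L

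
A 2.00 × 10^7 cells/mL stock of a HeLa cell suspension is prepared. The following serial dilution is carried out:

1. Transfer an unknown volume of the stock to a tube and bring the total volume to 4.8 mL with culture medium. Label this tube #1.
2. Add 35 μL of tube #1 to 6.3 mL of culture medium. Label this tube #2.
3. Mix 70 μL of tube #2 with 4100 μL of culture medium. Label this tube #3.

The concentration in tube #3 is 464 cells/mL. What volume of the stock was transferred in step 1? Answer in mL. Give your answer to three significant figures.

1.20 mL

Step 1: v brought to 4.8 mL → factor = 4.8 mL/v
Step 2: 35 μL + 6.3 mL = 6335 μL total → factor 6335/35 = 181
Step 3: 70 μL + 4100 μL = 4170 μL total → factor 4170/70 = 59.571
Product of known-step factors = 10782
Overall factor = 2.00 × 10^7 cells/mL / (464 cells/mL) = 43103
Step-1 factor = 43103 / 10782 = 3.9976
v = 4.8 mL / 3.9976 = 1.20 mL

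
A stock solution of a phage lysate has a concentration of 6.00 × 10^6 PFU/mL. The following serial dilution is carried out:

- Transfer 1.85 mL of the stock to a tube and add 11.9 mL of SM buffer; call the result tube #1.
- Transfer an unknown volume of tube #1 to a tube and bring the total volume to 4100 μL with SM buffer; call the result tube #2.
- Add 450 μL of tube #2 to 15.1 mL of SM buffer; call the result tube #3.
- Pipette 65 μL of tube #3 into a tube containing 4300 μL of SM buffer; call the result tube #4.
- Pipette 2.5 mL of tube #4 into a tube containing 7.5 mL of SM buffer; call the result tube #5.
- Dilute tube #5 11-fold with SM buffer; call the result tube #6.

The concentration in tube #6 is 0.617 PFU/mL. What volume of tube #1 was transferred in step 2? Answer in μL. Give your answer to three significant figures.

Step 1: 1.85 mL + 11.9 mL = 13.75 mL total → factor 13.75/1.85 = 7.4324
Step 2: v brought to 4100 μL → factor = 4100 μL/v
Step 3: 450 μL + 15.1 mL = 15550 μL total → factor 15550/450 = 34.556
Step 4: 65 μL + 4300 μL = 4365 μL total → factor 4365/65 = 67.154
Step 5: 2.5 mL + 7.5 mL = 10 mL total → factor 10/2.5 = 4
Step 6: 11-fold → factor 11
Product of known-step factors = 7.5888 × 10^5
Overall factor = 6.00 × 10^6 PFU/mL / (0.617 PFU/mL) = 9.7245 × 10^6
Step-2 factor = 9.7245 × 10^6 / 7.5888 × 10^5 = 12.814
v = 4100 μL / 12.814 = 320 μL

320 μL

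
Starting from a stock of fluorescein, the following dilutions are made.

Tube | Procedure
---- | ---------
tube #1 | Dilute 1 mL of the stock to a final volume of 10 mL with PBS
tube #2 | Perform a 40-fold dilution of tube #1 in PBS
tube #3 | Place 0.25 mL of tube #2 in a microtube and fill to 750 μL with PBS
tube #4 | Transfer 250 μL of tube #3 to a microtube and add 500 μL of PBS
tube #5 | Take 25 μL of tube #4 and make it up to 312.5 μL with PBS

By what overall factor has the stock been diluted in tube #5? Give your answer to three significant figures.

4.50 × 10^4

Step 1: 1 mL brought to 10 mL → factor 10/1 = 10
Step 2: 40-fold → factor 40
Step 3: 0.25 mL brought to 750 μL → factor 0.75/0.25 = 3
Step 4: 250 μL + 500 μL = 750 μL total → factor 750/250 = 3
Step 5: 25 μL brought to 312.5 μL → factor 312.5/25 = 12.5
Overall dilution factor = 10 × 40 × 3 × 3 × 12.5 = 45000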